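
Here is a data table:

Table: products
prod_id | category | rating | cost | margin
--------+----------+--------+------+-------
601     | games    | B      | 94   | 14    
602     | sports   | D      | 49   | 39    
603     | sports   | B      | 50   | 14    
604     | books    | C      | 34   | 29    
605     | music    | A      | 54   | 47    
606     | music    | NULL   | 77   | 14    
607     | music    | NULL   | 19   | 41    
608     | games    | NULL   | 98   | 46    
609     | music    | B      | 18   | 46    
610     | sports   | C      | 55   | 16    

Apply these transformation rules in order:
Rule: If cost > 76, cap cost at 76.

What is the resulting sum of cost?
507

Step 1: 3 records have cost > 76
Step 2: These records originally summed to 269
Step 3: After capping: 3 × 76 = 228
Step 4: Unaffected records sum: 279
Step 5: Final sum = 228 + 279 = 507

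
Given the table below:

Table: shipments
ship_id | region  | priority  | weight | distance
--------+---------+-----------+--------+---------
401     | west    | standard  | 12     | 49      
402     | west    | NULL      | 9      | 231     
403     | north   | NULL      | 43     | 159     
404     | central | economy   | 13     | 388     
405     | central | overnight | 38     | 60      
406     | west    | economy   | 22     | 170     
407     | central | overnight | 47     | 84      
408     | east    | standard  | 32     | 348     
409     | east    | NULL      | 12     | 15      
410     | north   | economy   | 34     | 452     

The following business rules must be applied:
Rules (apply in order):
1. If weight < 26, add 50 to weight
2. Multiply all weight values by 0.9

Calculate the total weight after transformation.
460.8

Step 1: Apply Rule 1 - Add 50 to records with weight < 26
  - 5 records affected: 68 + (5 × 50) = 318
  - Unaffected records: 194
  - Sum after Rule 1: 512
Step 2: Apply Rule 2 - Multiply all by 0.9
  - 512 × 0.9 = 460.8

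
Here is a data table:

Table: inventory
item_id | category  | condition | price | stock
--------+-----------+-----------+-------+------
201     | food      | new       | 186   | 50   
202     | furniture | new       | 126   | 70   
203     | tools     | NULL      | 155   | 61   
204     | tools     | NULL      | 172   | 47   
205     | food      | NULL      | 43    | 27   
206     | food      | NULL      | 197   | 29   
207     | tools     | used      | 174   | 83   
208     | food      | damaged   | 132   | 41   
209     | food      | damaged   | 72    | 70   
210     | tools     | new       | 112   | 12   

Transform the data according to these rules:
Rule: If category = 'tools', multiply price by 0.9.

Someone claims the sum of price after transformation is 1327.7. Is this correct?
No, the correct result is 1307.7.

Step 1: Calculate the correct sum after transformation
Step 2: Apply multiplier 0.9 to records where category = 'tools'
Step 3: Correct result = 1307.7
Step 4: Claimed result = 1327.7
Step 5: 1307.7 ≠ 1327.7
Conclusion: The claimed result is incorrect. The correct answer is 1307.7.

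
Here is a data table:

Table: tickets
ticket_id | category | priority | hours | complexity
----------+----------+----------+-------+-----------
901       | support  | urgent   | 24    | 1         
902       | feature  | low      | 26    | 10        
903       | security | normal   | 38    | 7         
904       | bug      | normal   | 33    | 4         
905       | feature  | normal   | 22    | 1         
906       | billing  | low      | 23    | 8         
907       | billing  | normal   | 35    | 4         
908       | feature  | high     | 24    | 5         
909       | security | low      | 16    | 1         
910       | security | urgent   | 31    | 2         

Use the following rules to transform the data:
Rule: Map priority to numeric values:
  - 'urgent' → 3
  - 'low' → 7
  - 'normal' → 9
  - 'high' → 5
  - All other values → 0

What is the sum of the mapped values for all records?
68

Step 1: Apply mapping to each record
Step 2: Count by status:
  'urgent': 2 records × 3 = 6
  'low': 3 records × 7 = 21
  'normal': 4 records × 9 = 36
  'high': 1 records × 5 = 5
Step 3: Sum all mapped values = 68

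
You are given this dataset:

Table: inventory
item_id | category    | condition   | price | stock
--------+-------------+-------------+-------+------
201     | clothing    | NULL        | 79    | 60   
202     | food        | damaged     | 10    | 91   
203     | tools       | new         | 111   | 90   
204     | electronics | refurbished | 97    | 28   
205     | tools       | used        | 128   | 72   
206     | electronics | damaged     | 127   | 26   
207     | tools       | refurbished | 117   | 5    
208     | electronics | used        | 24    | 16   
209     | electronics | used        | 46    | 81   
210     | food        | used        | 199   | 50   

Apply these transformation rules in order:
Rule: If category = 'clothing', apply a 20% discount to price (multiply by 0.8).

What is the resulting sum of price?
922.2

Step 1: Records with category = 'clothing' have total price = 79
Step 2: Apply multiplier: 79 × 0.8 = 63.2
Step 3: Other records total: 859
Step 4: Final sum = 63.2 + 859 = 922.2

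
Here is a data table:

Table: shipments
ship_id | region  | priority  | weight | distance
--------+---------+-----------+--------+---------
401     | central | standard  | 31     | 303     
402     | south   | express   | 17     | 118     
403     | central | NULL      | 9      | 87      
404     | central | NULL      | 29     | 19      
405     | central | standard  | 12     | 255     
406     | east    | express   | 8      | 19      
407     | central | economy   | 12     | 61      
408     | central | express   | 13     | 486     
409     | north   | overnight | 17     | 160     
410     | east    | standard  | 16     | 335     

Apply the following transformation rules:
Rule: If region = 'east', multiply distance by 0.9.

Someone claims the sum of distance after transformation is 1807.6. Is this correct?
Yes, the result is correct.

Step 1: Calculate the correct sum after transformation
Step 2: Apply multiplier 0.9 to records where region = 'east'
Step 3: Correct result = 1807.6
Step 4: Claimed result = 1807.6
Step 5: 1807.6 = 1807.6 ✓
Conclusion: The claimed result is correct.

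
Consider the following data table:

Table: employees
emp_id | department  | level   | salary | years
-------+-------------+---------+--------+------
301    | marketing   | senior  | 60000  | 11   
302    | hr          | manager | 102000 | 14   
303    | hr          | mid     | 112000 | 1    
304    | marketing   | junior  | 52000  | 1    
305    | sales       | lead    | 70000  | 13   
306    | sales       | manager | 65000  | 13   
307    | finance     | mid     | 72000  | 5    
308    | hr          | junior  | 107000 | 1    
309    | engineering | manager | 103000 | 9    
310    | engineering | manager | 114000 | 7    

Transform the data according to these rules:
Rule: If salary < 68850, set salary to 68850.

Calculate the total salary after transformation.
886550

Step 1: 3 records have salary < 68850
Step 2: These records originally summed to 177000
Step 3: After setting to minimum: 3 × 68850 = 206550
Step 4: Unaffected records sum: 680000
Step 5: Final sum = 206550 + 680000 = 886550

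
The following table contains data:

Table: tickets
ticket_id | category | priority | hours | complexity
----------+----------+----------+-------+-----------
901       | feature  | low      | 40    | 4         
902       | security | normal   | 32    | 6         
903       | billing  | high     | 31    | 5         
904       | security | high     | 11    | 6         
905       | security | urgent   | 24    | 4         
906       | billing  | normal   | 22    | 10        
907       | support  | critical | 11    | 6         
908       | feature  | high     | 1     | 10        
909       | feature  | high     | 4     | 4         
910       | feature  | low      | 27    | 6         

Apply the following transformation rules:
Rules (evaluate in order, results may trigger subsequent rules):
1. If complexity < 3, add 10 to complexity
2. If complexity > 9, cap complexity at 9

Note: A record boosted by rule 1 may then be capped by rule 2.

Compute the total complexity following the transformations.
59

Step 1: Apply rule 1 to records with complexity < 3
  - 0 records get bonus of 10
  - Of these, 0 records then exceed 9 and get capped
Step 2: Apply rule 2 to records with complexity > 9
  - 2 records (original) are capped
Step 3: Calculate final sum = 59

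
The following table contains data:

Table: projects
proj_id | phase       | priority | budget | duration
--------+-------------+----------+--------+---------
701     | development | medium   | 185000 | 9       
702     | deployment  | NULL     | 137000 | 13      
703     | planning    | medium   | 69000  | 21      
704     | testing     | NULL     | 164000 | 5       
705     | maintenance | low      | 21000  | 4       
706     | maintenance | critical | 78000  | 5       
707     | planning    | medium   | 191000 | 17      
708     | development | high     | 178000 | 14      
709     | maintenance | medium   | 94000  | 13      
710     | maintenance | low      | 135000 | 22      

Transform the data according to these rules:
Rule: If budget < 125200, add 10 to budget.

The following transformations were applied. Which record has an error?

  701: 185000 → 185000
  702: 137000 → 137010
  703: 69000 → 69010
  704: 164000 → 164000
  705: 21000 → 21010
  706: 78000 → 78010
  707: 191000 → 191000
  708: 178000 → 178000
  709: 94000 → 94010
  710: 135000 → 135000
Record 702 has an error. The correct transformed value should be 137000, not 137010.

Step 1: Check each record against the rule
Step 2: Record 702 has budget = 137000
Step 3: Since 137000 >= 125200, the bonus should not have been applied
Step 4: Correct value = 137000, but claimed value = 137010
Conclusion: Record 702 has the error.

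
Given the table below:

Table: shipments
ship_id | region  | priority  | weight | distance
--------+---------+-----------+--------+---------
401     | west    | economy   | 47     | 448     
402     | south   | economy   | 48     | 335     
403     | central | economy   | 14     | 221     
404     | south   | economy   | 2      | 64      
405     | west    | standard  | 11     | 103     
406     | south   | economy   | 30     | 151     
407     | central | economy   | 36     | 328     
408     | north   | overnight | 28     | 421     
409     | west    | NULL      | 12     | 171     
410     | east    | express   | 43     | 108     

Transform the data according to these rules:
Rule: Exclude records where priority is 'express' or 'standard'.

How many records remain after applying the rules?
8

Step 1: Count records to exclude
  - 1 (express) + 1 (standard) = 2 records
Step 2: Total records: 10
Step 3: Remaining = 10 - 2 = 8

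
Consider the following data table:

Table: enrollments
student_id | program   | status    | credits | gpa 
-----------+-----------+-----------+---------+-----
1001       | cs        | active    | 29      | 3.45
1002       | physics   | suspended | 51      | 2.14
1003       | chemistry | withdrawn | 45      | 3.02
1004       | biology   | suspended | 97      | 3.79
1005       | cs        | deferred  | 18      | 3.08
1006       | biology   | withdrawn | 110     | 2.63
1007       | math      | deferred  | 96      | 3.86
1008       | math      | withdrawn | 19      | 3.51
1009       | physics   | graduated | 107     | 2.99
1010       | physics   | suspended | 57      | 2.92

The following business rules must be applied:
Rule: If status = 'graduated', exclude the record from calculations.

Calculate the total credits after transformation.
522

Step 1: Identify records where status = 'graduated'
Step 2: The excluded records sum to 107
Step 3: Original total credits = 629
Step 4: Remaining total = 629 - 107 = 522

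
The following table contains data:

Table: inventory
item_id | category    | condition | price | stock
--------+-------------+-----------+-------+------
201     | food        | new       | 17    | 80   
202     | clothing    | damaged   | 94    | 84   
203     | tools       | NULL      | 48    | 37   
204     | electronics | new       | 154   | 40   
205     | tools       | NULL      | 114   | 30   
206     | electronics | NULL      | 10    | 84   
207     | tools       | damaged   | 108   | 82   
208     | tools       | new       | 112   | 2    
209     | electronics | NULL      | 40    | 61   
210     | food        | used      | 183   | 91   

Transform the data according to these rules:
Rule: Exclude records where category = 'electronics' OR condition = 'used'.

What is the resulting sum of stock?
315

Step 1: Find records where category = 'electronics' OR condition = 'used'
Step 2: 4 records match, summing to 276
Step 3: Original sum: 591
Step 4: Remaining sum = 591 - 276 = 315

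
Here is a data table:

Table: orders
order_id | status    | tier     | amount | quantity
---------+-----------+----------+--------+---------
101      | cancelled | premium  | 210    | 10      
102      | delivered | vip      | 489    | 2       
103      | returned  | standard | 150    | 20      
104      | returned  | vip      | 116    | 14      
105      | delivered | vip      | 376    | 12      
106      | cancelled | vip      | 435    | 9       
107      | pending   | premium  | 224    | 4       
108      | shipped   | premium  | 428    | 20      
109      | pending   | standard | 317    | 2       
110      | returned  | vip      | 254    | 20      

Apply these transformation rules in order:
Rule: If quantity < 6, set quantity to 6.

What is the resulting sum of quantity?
123

Step 1: 3 records have quantity < 6
Step 2: These records originally summed to 8
Step 3: After setting to minimum: 3 × 6 = 18
Step 4: Unaffected records sum: 105
Step 5: Final sum = 18 + 105 = 123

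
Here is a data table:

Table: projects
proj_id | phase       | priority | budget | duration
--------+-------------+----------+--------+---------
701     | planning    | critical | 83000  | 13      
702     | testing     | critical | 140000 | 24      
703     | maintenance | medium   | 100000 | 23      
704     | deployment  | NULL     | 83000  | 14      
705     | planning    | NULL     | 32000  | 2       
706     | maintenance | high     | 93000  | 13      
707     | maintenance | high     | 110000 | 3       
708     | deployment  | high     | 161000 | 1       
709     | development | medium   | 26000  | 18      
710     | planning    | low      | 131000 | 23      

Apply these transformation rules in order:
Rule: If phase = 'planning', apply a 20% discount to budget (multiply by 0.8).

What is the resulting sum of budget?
909800.0

Step 1: Records with phase = 'planning' have total budget = 246000
Step 2: Apply multiplier: 246000 × 0.8 = 196800.0
Step 3: Other records total: 713000
Step 4: Final sum = 196800.0 + 713000 = 909800.0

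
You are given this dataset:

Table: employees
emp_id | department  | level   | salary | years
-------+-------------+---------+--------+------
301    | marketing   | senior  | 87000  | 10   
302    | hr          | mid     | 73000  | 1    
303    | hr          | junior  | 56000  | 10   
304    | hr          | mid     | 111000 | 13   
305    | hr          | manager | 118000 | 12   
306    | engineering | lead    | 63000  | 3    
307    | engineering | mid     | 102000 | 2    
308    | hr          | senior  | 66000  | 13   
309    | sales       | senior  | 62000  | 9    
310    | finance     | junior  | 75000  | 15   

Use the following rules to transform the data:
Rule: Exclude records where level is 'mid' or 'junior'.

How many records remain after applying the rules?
5

Step 1: Count records to exclude
  - 3 (mid) + 2 (junior) = 5 records
Step 2: Total records: 10
Step 3: Remaining = 10 - 5 = 5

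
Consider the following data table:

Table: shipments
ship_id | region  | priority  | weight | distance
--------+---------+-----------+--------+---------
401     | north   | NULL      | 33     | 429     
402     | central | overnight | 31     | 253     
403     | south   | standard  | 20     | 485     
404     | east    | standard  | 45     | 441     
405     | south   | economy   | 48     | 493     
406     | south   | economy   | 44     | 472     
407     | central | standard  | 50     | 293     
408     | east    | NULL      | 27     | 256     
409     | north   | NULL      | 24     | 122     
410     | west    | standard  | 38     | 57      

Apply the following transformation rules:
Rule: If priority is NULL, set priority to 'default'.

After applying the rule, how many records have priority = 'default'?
3

Step 1: Count records where priority IS NULL
Step 2: Found 3 records with NULL priority
Step 3: These records will have priority set to 'default'
Step 4: Records already having priority = 'default': 0
Step 5: Answer: 3 + 0 = 3 records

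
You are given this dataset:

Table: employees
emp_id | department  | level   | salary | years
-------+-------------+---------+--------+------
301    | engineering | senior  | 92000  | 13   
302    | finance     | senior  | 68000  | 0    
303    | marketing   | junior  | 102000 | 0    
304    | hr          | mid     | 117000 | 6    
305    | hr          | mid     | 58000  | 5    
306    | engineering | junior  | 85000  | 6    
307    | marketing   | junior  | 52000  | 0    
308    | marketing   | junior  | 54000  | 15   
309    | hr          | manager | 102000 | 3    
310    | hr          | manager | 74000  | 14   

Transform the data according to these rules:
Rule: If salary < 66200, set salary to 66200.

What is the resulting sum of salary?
838600

Step 1: 3 records have salary < 66200
Step 2: These records originally summed to 164000
Step 3: After setting to minimum: 3 × 66200 = 198600
Step 4: Unaffected records sum: 640000
Step 5: Final sum = 198600 + 640000 = 838600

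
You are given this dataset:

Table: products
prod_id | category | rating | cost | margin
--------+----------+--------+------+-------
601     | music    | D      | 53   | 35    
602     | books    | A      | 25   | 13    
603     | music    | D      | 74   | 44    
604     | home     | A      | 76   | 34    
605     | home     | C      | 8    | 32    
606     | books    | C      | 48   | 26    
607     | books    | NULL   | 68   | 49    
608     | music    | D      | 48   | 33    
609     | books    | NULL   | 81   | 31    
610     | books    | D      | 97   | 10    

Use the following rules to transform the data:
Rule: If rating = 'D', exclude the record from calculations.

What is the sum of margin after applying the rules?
185

Step 1: Identify records where rating = 'D'
Step 2: The excluded records sum to 122
Step 3: Original total margin = 307
Step 4: Remaining total = 307 - 122 = 185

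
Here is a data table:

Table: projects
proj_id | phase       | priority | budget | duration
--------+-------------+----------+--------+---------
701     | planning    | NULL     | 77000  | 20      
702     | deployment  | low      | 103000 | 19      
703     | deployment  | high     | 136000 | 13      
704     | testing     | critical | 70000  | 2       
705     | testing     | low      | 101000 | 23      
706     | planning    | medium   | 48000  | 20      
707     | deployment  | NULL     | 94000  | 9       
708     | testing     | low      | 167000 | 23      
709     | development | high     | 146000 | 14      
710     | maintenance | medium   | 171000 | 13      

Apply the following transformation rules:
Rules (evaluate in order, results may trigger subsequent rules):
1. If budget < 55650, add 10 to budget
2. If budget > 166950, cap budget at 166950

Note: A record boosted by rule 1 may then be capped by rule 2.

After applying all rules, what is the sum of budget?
1108910

Step 1: Apply rule 1 to records with budget < 55650
  - 1 records get bonus of 10
  - Of these, 0 records then exceed 166950 and get capped
Step 2: Apply rule 2 to records with budget > 166950
  - 2 records (original) are capped
Step 3: Calculate final sum = 1108910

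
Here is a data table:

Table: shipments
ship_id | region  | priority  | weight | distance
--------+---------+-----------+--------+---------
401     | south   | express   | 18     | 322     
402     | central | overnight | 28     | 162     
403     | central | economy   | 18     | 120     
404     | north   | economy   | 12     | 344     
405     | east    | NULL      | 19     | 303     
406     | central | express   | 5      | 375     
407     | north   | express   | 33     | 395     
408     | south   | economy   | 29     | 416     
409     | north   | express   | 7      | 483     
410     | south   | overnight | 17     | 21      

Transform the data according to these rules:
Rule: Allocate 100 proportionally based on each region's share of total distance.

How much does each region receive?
central: 22.34, east: 10.3, north: 41.55, south: 25.81

Step 1: Calculate total distance = 2941
Step 2: Calculate each region's proportion:
  central: 657/2941 = 22.34% → 22.34
  east: 303/2941 = 10.30% → 10.3
  north: 1222/2941 = 41.55% → 41.55
  south: 759/2941 = 25.81% → 25.81
Step 3: Verify: sum of allocations ≈ 100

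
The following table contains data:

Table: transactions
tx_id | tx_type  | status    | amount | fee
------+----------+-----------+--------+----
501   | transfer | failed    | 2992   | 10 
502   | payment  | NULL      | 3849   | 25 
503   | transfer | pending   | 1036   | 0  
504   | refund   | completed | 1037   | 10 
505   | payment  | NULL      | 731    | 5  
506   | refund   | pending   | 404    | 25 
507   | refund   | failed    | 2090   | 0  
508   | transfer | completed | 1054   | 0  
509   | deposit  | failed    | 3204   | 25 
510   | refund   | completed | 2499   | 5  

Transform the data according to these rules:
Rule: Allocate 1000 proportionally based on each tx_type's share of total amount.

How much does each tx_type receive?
deposit: 169.56, payment: 242.38, refund: 319.12, transfer: 268.95

Step 1: Calculate total amount = 18896
Step 2: Calculate each tx_type's proportion:
  deposit: 3204/18896 = 16.96% → 169.56
  payment: 4580/18896 = 24.24% → 242.38
  refund: 6030/18896 = 31.91% → 319.12
  transfer: 5082/18896 = 26.89% → 268.95
Step 3: Verify: sum of allocations ≈ 1000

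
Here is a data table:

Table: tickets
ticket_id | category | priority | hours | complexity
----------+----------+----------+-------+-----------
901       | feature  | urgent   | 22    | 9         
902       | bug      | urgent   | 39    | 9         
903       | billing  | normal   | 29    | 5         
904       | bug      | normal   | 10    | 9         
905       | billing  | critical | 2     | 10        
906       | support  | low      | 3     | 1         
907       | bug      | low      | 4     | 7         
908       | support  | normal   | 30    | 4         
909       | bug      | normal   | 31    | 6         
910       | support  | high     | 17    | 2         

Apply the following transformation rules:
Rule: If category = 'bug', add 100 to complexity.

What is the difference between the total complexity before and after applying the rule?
400

Step 1: Original sum of complexity = 62
Step 2: 4 records have category = 'bug'
Step 3: Each affected record changes by 100
Step 4: Total change = 4 × 100 = 400
Step 5: New sum = 62 + 400 = 462
Step 6: Difference = |462 - 62| = 400
        (Sum increased by 400)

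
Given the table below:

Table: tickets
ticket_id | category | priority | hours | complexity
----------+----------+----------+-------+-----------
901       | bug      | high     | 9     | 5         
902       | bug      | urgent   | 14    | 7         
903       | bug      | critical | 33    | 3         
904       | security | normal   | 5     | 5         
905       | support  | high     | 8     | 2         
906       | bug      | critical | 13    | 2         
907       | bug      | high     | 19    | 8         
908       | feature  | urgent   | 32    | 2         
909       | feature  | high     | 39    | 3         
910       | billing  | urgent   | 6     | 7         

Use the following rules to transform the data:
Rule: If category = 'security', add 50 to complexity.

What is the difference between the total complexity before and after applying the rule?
50

Step 1: Original sum of complexity = 44
Step 2: 1 records have category = 'security'
Step 3: Each affected record changes by 50
Step 4: Total change = 1 × 50 = 50
Step 5: New sum = 44 + 50 = 94
Step 6: Difference = |94 - 44| = 50
        (Sum increased by 50)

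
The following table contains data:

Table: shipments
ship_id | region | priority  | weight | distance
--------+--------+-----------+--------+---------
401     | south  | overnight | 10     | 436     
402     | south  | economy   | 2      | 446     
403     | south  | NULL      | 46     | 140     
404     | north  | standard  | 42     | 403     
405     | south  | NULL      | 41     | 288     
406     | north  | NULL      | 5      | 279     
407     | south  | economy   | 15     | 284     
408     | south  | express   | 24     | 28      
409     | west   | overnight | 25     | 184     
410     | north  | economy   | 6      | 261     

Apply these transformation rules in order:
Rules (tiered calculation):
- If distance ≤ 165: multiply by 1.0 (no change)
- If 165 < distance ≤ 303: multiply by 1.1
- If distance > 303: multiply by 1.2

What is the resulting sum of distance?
3135.6

Step 1: Tier 1 (distance ≤ 165): 2 records, sum = 168 × 1.0 = 168.0
Step 2: Tier 2 (165 < distance ≤ 303): 5 records, sum = 1296 × 1.1 = 1425.6
Step 3: Tier 3 (distance > 303): 3 records, sum = 1285 × 1.2 = 1542.0
Step 4: Final sum = 168.0 + 1425.6 + 1542.0 = 3135.6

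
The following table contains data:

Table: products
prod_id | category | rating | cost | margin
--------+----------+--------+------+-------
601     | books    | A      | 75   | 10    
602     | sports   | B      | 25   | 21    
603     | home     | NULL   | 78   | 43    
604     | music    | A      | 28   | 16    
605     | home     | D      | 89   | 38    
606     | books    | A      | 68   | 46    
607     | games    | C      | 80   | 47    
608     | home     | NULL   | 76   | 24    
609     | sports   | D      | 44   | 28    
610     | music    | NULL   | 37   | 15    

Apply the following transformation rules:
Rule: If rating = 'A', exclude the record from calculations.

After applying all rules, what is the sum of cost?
429

Step 1: Identify records where rating = 'A'
Step 2: The excluded records sum to 171
Step 3: Original total cost = 600
Step 4: Remaining total = 600 - 171 = 429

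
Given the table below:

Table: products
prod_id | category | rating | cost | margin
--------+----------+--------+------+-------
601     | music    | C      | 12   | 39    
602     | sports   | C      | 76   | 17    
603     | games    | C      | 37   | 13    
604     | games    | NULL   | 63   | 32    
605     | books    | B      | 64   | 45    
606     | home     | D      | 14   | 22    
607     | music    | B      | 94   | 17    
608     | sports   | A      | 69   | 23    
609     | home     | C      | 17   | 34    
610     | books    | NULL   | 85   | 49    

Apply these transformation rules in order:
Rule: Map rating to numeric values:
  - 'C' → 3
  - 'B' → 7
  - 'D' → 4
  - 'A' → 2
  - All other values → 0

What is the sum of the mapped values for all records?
32

Step 1: Apply mapping to each record
Step 2: Count by status:
  'C': 4 records × 3 = 12
  'B': 2 records × 7 = 14
  'D': 1 records × 4 = 4
  'A': 1 records × 2 = 2
Step 3: Sum all mapped values = 32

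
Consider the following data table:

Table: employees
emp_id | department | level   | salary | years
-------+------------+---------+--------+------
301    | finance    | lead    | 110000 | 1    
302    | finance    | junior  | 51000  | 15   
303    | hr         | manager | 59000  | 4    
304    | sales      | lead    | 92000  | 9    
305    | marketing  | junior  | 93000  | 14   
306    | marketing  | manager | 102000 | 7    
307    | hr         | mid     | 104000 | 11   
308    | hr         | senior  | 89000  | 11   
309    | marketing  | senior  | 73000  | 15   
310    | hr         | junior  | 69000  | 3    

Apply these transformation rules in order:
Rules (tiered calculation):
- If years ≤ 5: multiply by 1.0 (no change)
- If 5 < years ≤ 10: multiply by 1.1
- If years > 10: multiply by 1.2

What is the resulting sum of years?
104.8

Step 1: Tier 1 (years ≤ 5): 3 records, sum = 8 × 1.0 = 8.0
Step 2: Tier 2 (5 < years ≤ 10): 2 records, sum = 16 × 1.1 = 17.6
Step 3: Tier 3 (years > 10): 5 records, sum = 66 × 1.2 = 79.2
Step 4: Final sum = 8.0 + 17.6 + 79.2 = 104.8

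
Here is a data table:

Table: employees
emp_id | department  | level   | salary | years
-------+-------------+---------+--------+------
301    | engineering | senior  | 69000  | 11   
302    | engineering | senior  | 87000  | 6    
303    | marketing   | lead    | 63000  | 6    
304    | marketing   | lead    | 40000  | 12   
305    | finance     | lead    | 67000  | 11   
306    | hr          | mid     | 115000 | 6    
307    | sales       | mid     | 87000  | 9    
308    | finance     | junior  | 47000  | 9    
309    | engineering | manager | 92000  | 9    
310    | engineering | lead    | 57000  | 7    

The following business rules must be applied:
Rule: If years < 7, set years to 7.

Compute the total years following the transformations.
89

Step 1: 3 records have years < 7
Step 2: These records originally summed to 18
Step 3: After setting to minimum: 3 × 7 = 21
Step 4: Unaffected records sum: 68
Step 5: Final sum = 21 + 68 = 89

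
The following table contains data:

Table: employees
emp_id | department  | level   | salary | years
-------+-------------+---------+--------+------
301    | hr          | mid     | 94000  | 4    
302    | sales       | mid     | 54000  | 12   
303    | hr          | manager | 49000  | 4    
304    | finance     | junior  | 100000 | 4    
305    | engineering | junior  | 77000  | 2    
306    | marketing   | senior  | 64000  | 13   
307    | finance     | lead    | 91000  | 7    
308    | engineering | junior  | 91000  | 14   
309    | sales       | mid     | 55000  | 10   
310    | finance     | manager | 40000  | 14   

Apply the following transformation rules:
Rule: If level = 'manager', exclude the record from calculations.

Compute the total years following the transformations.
66

Step 1: Identify records where level = 'manager'
Step 2: The excluded records sum to 18
Step 3: Original total years = 84
Step 4: Remaining total = 84 - 18 = 66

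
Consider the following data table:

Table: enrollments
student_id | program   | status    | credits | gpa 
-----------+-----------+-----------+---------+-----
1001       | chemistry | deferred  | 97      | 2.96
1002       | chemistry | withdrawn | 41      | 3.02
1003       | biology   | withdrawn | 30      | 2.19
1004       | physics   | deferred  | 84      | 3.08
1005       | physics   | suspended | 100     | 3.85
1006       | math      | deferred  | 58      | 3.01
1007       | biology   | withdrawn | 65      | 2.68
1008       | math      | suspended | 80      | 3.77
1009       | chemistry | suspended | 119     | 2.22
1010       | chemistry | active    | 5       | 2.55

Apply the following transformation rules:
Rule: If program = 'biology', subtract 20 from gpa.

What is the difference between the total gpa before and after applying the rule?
40.0

Step 1: Original sum of gpa = 29.33
Step 2: 2 records have program = 'biology'
Step 3: Each affected record changes by -20
Step 4: Total change = 2 × -20 = -40
Step 5: New sum = 29.33 + -40 = -10.67
Step 6: Difference = |-10.67 - 29.33| = 40.0
        (Sum decreased by 40.0)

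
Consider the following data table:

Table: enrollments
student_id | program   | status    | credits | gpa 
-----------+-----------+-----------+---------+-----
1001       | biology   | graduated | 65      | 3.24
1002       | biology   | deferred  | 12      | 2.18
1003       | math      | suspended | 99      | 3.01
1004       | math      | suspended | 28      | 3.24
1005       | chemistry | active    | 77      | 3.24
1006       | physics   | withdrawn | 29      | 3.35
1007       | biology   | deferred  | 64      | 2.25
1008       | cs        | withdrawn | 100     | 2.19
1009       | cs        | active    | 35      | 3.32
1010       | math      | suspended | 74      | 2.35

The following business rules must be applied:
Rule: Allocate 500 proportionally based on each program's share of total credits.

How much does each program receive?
biology: 120.93, chemistry: 66.04, cs: 115.78, math: 172.38, physics: 24.87

Step 1: Calculate total credits = 583
Step 2: Calculate each program's proportion:
  biology: 141/583 = 24.19% → 120.93
  chemistry: 77/583 = 13.21% → 66.04
  cs: 135/583 = 23.16% → 115.78
  math: 201/583 = 34.48% → 172.38
  physics: 29/583 = 4.97% → 24.87
Step 3: Verify: sum of allocations ≈ 500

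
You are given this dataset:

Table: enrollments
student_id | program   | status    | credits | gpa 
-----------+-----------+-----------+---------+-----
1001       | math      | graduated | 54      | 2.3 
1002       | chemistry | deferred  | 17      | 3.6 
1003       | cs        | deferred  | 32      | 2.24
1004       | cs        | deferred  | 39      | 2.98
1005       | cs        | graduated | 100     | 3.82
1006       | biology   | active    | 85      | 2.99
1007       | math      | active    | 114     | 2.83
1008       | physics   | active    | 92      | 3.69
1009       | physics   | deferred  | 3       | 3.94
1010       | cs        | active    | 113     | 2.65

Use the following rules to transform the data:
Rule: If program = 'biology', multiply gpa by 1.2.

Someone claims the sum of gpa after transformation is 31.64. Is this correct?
Yes, the result is correct.

Step 1: Calculate the correct sum after transformation
Step 2: Apply multiplier 1.2 to records where program = 'biology'
Step 3: Correct result = 31.64
Step 4: Claimed result = 31.64
Step 5: 31.64 = 31.64 ✓
Conclusion: The claimed result is correct.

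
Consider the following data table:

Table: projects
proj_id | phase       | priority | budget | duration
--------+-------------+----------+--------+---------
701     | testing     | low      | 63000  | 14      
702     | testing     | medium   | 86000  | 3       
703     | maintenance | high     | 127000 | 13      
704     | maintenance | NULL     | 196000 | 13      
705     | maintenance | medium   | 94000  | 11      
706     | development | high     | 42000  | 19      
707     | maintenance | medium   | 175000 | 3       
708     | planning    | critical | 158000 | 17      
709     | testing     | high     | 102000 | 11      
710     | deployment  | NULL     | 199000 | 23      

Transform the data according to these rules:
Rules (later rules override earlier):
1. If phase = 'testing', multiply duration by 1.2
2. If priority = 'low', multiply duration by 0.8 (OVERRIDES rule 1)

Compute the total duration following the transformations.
127.0

Step 1: Rule 2 takes priority for records with priority = 'low'
  - 1 records: 14 × 0.8 = 11.2
Step 2: Rule 1 applies to remaining records with phase = 'testing'
  - 2 records: 14 × 1.2 = 16.8
Step 3: Other records unchanged: 99
Step 4: Final sum = 11.2 + 16.8 + 99 = 127.0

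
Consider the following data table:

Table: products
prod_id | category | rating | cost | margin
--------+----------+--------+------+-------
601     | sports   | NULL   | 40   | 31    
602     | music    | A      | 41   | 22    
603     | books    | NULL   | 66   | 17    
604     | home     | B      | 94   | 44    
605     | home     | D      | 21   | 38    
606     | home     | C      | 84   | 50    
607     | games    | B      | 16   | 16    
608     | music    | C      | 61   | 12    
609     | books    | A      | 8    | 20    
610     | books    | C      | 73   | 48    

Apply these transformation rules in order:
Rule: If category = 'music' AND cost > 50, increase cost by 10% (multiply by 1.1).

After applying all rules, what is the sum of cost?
510.1

Step 1: Find records where category = 'music' AND cost > 50
Step 2: 1 records match, summing to 61
Step 3: After multiplier: 61 × 1.1 = 67.1
Step 4: Unaffected records sum: 443
Step 5: Final sum = 67.1 + 443 = 510.1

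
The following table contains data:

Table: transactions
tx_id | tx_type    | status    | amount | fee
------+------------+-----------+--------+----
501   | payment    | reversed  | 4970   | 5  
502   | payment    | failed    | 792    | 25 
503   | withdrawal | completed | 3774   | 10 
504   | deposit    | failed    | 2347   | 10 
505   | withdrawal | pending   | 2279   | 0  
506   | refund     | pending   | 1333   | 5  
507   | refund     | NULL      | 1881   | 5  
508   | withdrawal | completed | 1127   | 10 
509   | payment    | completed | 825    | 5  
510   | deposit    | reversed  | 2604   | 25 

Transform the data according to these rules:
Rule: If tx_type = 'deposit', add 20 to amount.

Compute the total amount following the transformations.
21972

Step 1: Count records where tx_type = 'deposit': 2
Step 2: Total bonus added: 2 × 20 = 40
Step 3: Original sum of amount: 21932
Step 4: Final sum = 21932 + 40 = 21972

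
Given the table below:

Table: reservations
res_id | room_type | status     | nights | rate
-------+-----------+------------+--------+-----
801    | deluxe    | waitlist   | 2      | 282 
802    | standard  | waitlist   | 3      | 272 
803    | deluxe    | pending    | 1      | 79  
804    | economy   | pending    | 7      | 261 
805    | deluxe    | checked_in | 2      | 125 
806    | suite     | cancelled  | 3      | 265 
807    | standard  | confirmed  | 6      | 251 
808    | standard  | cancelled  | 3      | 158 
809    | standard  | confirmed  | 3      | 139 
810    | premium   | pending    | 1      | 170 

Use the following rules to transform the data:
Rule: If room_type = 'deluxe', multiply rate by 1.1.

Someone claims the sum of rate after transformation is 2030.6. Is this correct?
No, the correct result is 2050.6.

Step 1: Calculate the correct sum after transformation
Step 2: Apply multiplier 1.1 to records where room_type = 'deluxe'
Step 3: Correct result = 2050.6
Step 4: Claimed result = 2030.6
Step 5: 2050.6 ≠ 2030.6
Conclusion: The claimed result is incorrect. The correct answer is 2050.6.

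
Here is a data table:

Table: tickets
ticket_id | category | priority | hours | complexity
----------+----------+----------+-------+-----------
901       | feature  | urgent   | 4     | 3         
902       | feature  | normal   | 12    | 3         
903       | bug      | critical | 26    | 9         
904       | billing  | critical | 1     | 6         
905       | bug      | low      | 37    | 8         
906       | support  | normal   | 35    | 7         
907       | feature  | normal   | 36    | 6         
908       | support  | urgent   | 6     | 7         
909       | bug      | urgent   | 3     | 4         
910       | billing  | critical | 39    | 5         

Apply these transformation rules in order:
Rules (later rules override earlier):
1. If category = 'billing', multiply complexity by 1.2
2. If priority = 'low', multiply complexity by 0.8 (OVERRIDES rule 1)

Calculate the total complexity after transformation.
58.6

Step 1: Rule 2 takes priority for records with priority = 'low'
  - 1 records: 8 × 0.8 = 6.4
Step 2: Rule 1 applies to remaining records with category = 'billing'
  - 2 records: 11 × 1.2 = 13.2
Step 3: Other records unchanged: 39
Step 4: Final sum = 6.4 + 13.2 + 39 = 58.6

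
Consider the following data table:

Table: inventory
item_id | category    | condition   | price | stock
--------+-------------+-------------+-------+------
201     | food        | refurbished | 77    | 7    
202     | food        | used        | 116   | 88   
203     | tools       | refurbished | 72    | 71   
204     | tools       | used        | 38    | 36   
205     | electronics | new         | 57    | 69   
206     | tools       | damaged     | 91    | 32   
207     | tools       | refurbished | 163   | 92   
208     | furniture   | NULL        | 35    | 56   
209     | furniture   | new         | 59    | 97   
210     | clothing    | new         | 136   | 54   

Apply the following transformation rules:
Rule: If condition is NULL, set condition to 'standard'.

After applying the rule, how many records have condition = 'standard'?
1

Step 1: Count records where condition IS NULL
Step 2: Found 1 records with NULL condition
Step 3: These records will have condition set to 'standard'
Step 4: Records already having condition = 'standard': 0
Step 5: Answer: 1 + 0 = 1 records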